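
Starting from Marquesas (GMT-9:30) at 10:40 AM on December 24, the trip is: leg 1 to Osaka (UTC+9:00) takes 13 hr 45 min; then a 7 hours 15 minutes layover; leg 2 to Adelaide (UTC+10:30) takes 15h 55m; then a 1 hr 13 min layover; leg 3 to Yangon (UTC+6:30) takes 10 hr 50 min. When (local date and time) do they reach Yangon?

3:38 AM on Dec 27

Convert departure to UTC: 10:40 AM + 9:30 = 8:10 PM UTC on Dec 24.
Add 13 hours and 45 minutes leg 1 → 9:55 AM UTC (Dec 25).
Add 7 hours 15 minutes layover in Osaka → 5:10 PM UTC.
Add 15 hours and 55 minutes leg 2 → 9:05 AM UTC (Dec 26).
Add 1 hour 13 minutes layover in Adelaide → 10:18 AM UTC.
Add 10 hours and 50 minutes leg 3 → 9:08 PM UTC.
Yangon is UTC+6:30, so local arrival = 9:08 PM + 6:30 = 3:38 AM on Dec 27.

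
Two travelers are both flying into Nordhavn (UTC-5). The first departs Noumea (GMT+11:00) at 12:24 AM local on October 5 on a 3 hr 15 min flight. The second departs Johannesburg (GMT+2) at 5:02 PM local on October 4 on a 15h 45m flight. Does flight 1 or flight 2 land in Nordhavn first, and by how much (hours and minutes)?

Flight 1 in UTC: 12:24 AM − 11:00 = 1:24 PM on Oct 4.
+3 hours 15 minutes → arrive 4:39 PM UTC on Oct 4.
Flight 2 in UTC: 5:02 PM − 2:00 = 3:02 PM on Oct 4.
+15 hours 45 minutes → arrive 6:47 AM UTC on Oct 5.
Flight 1 lands earlier by 14 hours 8 minutes.

the first, by 14 hours 8 minutes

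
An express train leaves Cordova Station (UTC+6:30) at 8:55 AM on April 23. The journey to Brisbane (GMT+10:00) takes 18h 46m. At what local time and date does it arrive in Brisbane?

Convert departure to UTC: 8:55 AM − 6:30 = 2:25 AM UTC on Apr 23.
Add 18 hours 46 minutes travel time → 9:11 PM UTC.
Brisbane is UTC+10:00, so local arrival = 9:11 PM + 10:00 = 7:11 AM on Apr 24.

7:11 AM on April 24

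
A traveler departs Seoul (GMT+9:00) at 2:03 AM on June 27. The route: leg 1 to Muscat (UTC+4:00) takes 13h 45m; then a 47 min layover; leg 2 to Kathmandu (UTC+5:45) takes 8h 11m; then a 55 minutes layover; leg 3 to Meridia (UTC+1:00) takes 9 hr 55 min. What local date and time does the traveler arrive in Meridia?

Convert departure to UTC: 2:03 AM − 9:00 = 5:03 PM UTC on Jun 26.
Add 13 hours 45 minutes leg 1 → 6:48 AM UTC (Jun 27).
Add 47 minutes layover in Muscat → 7:35 AM UTC.
Add 8 hours 11 minutes leg 2 → 3:46 PM UTC.
Add 55 minutes layover in Kathmandu → 4:41 PM UTC.
Add 9 hours 55 minutes leg 3 → 2:36 AM UTC (Jun 28).
Meridia is UTC+1:00, so local arrival = 2:36 AM + 1:00 = 3:36 AM on Jun 28.

3:36 AM on June 28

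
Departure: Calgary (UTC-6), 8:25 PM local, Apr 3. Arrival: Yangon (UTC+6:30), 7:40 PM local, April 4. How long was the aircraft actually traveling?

10 hours 45 minutes

Departure in UTC: 8:25 PM + 6:00 = 2:25 AM on Apr 4.
Arrival in UTC: 7:40 PM − 6:30 = 1:10 PM on Apr 4.
Elapsed = 1:10 PM − 2:25 AM = 10 hours 45 minutes.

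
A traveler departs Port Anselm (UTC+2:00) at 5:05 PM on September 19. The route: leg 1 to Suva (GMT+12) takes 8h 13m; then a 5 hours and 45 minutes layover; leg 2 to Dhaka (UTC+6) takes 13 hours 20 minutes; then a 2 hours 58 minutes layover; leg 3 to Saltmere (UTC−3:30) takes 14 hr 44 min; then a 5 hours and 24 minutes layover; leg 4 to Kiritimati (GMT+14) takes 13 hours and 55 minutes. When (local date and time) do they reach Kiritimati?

Convert departure to UTC: 5:05 PM − 2:00 = 3:05 PM UTC on Sep 19.
Add 8 hours 13 minutes leg 1 → 11:18 PM UTC.
Add 5 hours 45 minutes layover in Suva → 5:03 AM UTC (Sep 20).
Add 13 hours 20 minutes leg 2 → 6:23 PM UTC.
Add 2 hours and 58 minutes layover in Dhaka → 9:21 PM UTC.
Add 14 hours and 44 minutes leg 3 → 12:05 PM UTC (Sep 21).
Add 5 hours 24 minutes layover in Saltmere → 5:29 PM UTC.
Add 13 hours 55 minutes leg 4 → 7:24 AM UTC (Sep 22).
Kiritimati is UTC+14:00, so local arrival = 7:24 AM + 14:00 = 9:24 PM on Sep 22.

9:24 PM on September 22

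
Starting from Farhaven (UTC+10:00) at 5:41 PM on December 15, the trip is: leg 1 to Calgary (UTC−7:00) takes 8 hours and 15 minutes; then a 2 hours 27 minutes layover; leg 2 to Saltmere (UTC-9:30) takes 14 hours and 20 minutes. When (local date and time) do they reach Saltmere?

11:13 PM on December 15

Convert departure to UTC: 5:41 PM − 10:00 = 7:41 AM UTC on Dec 15.
Add 8 hours 15 minutes leg 1 → 3:56 PM UTC.
Add 2 hours 27 minutes layover in Calgary → 6:23 PM UTC.
Add 14 hours 20 minutes leg 2 → 8:43 AM UTC (Dec 16).
Saltmere is UTC−9:30, so local arrival = 8:43 AM − 9:30 = 11:13 PM on Dec 15.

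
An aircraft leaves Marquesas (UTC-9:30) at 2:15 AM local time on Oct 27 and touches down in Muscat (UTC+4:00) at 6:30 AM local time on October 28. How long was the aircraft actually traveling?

14 hours 45 minutes

Muscat is 13:30 ahead of Marquesas.
Clock-face elapsed time (ignoring zones) is 28 hours 15 minutes.
Actual elapsed = 28 hours 15 minutes − 13:30 = 14 hours 45 minutes.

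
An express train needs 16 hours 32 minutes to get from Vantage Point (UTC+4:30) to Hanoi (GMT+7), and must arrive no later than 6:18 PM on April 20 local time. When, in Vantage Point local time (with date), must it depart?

11:16 PM on Apr 19

Target arrival in UTC: 6:18 PM − 7:00 = 11:18 AM on Apr 20.
Subtract 16 hours and 32 minutes → departure 6:46 PM UTC on Apr 19.
Vantage Point is UTC+4:30: 6:46 PM + 4:30 = 11:16 PM on Apr 19.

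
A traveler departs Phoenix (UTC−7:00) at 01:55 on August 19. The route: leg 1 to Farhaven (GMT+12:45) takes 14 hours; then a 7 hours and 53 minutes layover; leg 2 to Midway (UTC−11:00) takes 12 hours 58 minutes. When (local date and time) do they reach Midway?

08:46 on August 20

Convert departure to UTC: 01:55 + 7:00 = 08:55 UTC on Aug 19.
Add 14 hours leg 1 → 22:55 UTC.
Add 7 hours and 53 minutes layover in Farhaven → 06:48 UTC (Aug 20).
Add 12 hours 58 minutes leg 2 → 19:46 UTC.
Midway is UTC−11:00, so local arrival = 19:46 − 11:00 = 08:46 on Aug 20.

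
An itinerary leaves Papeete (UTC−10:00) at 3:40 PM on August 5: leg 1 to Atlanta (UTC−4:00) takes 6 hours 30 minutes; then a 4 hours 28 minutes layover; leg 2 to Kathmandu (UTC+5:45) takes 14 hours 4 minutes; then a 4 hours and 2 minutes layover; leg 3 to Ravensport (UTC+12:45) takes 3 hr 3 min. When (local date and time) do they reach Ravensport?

Convert departure to UTC: 3:40 PM + 10:00 = 1:40 AM UTC on Aug 6.
Add 6 hours 30 minutes leg 1 → 8:10 AM UTC.
Add 4 hours 28 minutes layover in Atlanta → 12:38 PM UTC.
Add 14 hours and 4 minutes leg 2 → 2:42 AM UTC (Aug 7).
Add 4 hours 2 minutes layover in Kathmandu → 6:44 AM UTC.
Add 3 hours and 3 minutes leg 3 → 9:47 AM UTC.
Ravensport is UTC+12:45, so local arrival = 9:47 AM + 12:45 = 10:32 PM on Aug 7.

10:32 PM on August 7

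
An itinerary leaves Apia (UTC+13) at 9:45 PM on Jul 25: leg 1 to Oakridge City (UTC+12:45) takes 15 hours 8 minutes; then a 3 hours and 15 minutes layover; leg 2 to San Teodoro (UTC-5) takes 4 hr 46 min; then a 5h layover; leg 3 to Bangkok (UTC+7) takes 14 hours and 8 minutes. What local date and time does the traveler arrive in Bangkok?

Convert departure to UTC: 9:45 PM − 13:00 = 8:45 AM UTC on Jul 25.
Add 15 hours and 8 minutes leg 1 → 11:53 PM UTC.
Add 3 hours 15 minutes layover in Oakridge City → 3:08 AM UTC (Jul 26).
Add 4 hours 46 minutes leg 2 → 7:54 AM UTC.
Add 5 hours layover in San Teodoro → 12:54 PM UTC.
Add 14 hours and 8 minutes leg 3 → 3:02 AM UTC (Jul 27).
Bangkok is UTC+7:00, so local arrival = 3:02 AM + 7:00 = 10:02 AM on Jul 27.

10:02 AM on July 27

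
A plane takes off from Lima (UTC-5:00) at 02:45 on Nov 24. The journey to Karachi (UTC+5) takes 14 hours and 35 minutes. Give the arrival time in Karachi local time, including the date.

Convert departure to UTC: 02:45 + 5:00 = 07:45 UTC on Nov 24.
Add 14 hours and 35 minutes travel time → 22:20 UTC.
Karachi is UTC+5:00, so local arrival = 22:20 + 5:00 = 03:20 on Nov 25.

03:20 on November 25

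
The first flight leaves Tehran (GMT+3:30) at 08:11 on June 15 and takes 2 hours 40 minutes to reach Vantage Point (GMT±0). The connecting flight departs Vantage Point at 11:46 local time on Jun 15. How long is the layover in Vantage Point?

Convert departure to UTC: 08:11 − 3:30 = 04:41 UTC on Jun 15.
Add 2 hours 40 minutes flight time → 07:21 UTC.
Vantage Point is UTC+0, so local arrival is the same: 07:21 on Jun 15.
Layover = 11:46 − 07:21 = 4 hours 25 minutes.

4 hours 25 minutes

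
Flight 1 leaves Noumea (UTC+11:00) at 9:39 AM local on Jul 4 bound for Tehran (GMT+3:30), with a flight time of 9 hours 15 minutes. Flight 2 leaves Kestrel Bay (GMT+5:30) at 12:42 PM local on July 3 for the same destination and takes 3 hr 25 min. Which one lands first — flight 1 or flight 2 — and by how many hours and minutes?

the second, by 21 hours 17 minutes

Flight 1 in UTC: 9:39 AM − 11:00 = 10:39 PM on Jul 3.
+9 hours and 15 minutes → arrive 7:54 AM UTC on Jul 4.
Flight 2 in UTC: 12:42 PM − 5:30 = 7:12 AM on Jul 3.
+3 hours 25 minutes → arrive 10:37 AM UTC on Jul 3.
Flight 2 lands earlier by 21 hours 17 minutes.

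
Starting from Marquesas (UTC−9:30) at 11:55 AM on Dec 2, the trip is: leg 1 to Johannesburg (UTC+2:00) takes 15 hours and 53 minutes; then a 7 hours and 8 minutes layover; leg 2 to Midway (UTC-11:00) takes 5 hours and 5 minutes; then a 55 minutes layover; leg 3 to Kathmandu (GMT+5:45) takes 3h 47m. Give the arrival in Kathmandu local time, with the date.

11:58 AM on December 4

Convert departure to UTC: 11:55 AM + 9:30 = 9:25 PM UTC on Dec 2.
Add 15 hours 53 minutes leg 1 → 1:18 PM UTC (Dec 3).
Add 7 hours and 8 minutes layover in Johannesburg → 8:26 PM UTC.
Add 5 hours 5 minutes leg 2 → 1:31 AM UTC (Dec 4).
Add 55 minutes layover in Midway → 2:26 AM UTC.
Add 3 hours and 47 minutes leg 3 → 6:13 AM UTC.
Kathmandu is UTC+5:45, so local arrival = 6:13 AM + 5:45 = 11:58 AM on Dec 4.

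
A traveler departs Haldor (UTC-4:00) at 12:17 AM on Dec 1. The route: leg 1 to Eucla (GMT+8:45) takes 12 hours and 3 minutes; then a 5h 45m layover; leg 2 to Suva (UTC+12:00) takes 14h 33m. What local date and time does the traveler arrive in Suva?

12:38 AM on December 3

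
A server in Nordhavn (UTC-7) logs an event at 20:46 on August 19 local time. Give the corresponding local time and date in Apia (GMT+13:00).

16:46 on Aug 20

In UTC: 20:46 + 7:00 = 03:46 on Aug 20.
Apia is UTC+13:00: 03:46 + 13:00 = 16:46 on Aug 20.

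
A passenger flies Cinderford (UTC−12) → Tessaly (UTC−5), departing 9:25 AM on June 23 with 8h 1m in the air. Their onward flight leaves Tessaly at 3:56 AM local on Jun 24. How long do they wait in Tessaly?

Convert departure to UTC: 9:25 AM + 12:00 = 9:25 PM UTC on Jun 23.
Add 8 hours and 1 minute flight time → 5:26 AM UTC (Jun 24).
Tessaly is UTC−5:00, so local arrival = 5:26 AM − 5:00 = 12:26 AM on Jun 24.
Layover = 3:56 AM − 12:26 AM = 3 hours 30 minutes.

3 hours 30 minutes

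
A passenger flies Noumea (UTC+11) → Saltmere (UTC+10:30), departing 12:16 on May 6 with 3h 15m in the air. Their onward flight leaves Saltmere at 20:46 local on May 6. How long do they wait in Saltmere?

Convert departure to UTC: 12:16 − 11:00 = 01:16 UTC on May 6.
Add 3 hours and 15 minutes flight time → 04:31 UTC.
Saltmere is UTC+10:30, so local arrival = 04:31 + 10:30 = 15:01 on May 6.
Layover = 20:46 − 15:01 = 5 hours 45 minutes.

5 hours 45 minutes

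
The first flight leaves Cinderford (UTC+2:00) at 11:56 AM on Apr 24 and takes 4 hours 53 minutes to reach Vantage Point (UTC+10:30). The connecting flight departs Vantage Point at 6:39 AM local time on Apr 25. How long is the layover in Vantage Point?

Convert departure to UTC: 11:56 AM − 2:00 = 9:56 AM UTC on Apr 24.
Add 4 hours and 53 minutes flight time → 2:49 PM UTC.
Vantage Point is UTC+10:30, so local arrival = 2:49 PM + 10:30 = 1:19 AM on Apr 25.
Layover = 6:39 AM − 1:19 AM = 5 hours 20 minutes.

5 hours 20 minutes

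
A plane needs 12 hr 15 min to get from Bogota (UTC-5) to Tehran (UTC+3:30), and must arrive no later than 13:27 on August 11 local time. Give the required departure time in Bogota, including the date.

Target arrival in UTC: 13:27 − 3:30 = 09:57 on Aug 11.
Subtract 12 hours and 15 minutes → departure 21:42 UTC on Aug 10.
Bogota is UTC−5:00: 21:42 − 5:00 = 16:42 on Aug 10.

16:42 on August 10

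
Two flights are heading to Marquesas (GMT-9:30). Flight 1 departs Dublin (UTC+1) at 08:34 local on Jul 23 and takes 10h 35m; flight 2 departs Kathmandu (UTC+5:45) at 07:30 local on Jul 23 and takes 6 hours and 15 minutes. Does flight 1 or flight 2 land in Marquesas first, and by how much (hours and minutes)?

the second, by 10 hours 9 minutes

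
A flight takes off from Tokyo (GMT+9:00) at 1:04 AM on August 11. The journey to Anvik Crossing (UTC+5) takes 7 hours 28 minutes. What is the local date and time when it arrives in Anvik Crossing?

4:32 AM on Aug 11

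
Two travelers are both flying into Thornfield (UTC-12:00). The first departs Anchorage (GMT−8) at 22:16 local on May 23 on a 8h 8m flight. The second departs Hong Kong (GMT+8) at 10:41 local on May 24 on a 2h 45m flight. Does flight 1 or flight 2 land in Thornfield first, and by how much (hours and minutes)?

the second, by 8 hours 58 minutes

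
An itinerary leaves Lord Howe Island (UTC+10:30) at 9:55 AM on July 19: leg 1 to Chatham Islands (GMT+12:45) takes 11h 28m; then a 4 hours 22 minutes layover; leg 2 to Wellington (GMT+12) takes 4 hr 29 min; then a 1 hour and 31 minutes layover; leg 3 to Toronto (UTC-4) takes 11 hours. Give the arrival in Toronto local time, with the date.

4:15 AM on Jul 20

Convert departure to UTC: 9:55 AM − 10:30 = 11:25 PM UTC on Jul 18.
Add 11 hours 28 minutes leg 1 → 10:53 AM UTC (Jul 19).
Add 4 hours 22 minutes layover in Chatham Islands → 3:15 PM UTC.
Add 4 hours and 29 minutes leg 2 → 7:44 PM UTC.
Add 1 hour and 31 minutes layover in Wellington → 9:15 PM UTC.
Add 11 hours leg 3 → 8:15 AM UTC (Jul 20).
Toronto is UTC−4:00, so local arrival = 8:15 AM − 4:00 = 4:15 AM on Jul 20.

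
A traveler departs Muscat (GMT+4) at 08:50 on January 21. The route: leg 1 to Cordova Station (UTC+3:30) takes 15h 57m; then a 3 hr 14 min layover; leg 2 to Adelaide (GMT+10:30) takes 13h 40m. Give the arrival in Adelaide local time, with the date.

00:11 on Jan 23

Convert departure to UTC: 08:50 − 4:00 = 04:50 UTC on Jan 21.
Add 15 hours 57 minutes leg 1 → 20:47 UTC.
Add 3 hours and 14 minutes layover in Cordova Station → 00:01 UTC (Jan 22).
Add 13 hours 40 minutes leg 2 → 13:41 UTC.
Adelaide is UTC+10:30, so local arrival = 13:41 + 10:30 = 00:11 on Jan 23.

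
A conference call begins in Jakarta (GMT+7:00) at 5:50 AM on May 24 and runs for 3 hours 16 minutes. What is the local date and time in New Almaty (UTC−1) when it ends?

1:06 AM on May 24

Convert start to UTC: 5:50 AM − 7:00 = 10:50 PM UTC on May 23.
Add 3 hours and 16 minutes duration → 2:06 AM UTC (May 24).
New Almaty is UTC−1:00, so local end time = 2:06 AM − 1:00 = 1:06 AM on May 24.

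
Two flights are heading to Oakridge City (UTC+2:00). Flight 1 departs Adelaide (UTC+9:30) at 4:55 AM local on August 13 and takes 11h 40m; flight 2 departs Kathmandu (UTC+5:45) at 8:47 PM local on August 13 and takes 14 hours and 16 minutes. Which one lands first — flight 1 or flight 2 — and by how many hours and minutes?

the first, by 22 hours 13 minutes

Flight 1 in UTC: 4:55 AM − 9:30 = 7:25 PM on Aug 12.
+11 hours 40 minutes → arrive 7:05 AM UTC on Aug 13.
Flight 2 in UTC: 8:47 PM − 5:45 = 3:02 PM on Aug 13.
+14 hours and 16 minutes → arrive 5:18 AM UTC on Aug 14.
Flight 1 lands earlier by 22 hours 13 minutes.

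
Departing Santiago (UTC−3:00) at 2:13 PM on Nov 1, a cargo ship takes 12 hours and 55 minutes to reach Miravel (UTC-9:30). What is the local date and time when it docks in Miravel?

8:38 PM on November 1

Convert departure to UTC: 2:13 PM + 3:00 = 5:13 PM UTC on Nov 1.
Add 12 hours 55 minutes travel time → 6:08 AM UTC (Nov 2).
Miravel is UTC−9:30, so local arrival = 6:08 AM − 9:30 = 8:38 PM on Nov 1.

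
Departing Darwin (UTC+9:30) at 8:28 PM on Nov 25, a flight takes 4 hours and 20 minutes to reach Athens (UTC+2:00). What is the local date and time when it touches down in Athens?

5:18 PM on November 25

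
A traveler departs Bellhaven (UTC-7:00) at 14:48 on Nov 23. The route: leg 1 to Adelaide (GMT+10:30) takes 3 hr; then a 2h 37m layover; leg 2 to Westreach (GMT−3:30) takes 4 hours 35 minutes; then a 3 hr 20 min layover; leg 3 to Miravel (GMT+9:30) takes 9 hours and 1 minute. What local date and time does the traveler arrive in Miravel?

Convert departure to UTC: 14:48 + 7:00 = 21:48 UTC on Nov 23.
Add 3 hours leg 1 → 00:48 UTC (Nov 24).
Add 2 hours 37 minutes layover in Adelaide → 03:25 UTC.
Add 4 hours and 35 minutes leg 2 → 08:00 UTC.
Add 3 hours and 20 minutes layover in Westreach → 11:20 UTC.
Add 9 hours and 1 minute leg 3 → 20:21 UTC.
Miravel is UTC+9:30, so local arrival = 20:21 + 9:30 = 05:51 on Nov 25.

05:51 on November 25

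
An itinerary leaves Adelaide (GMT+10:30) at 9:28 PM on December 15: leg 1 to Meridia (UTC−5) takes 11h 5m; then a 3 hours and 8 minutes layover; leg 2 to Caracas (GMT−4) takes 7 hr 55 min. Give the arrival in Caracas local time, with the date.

Convert departure to UTC: 9:28 PM − 10:30 = 10:58 AM UTC on Dec 15.
Add 11 hours 5 minutes leg 1 → 10:03 PM UTC.
Add 3 hours 8 minutes layover in Meridia → 1:11 AM UTC (Dec 16).
Add 7 hours and 55 minutes leg 2 → 9:06 AM UTC.
Caracas is UTC−4:00, so local arrival = 9:06 AM − 4:00 = 5:06 AM on Dec 16.

5:06 AM on December 16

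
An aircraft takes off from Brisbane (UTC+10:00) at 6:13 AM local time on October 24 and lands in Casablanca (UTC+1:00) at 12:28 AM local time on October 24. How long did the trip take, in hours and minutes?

Casablanca is 9:00 behind Brisbane.
Clock-face elapsed time (ignoring zones) is −5 hours 45 minutes.
Actual elapsed = −5 hours 45 minutes + 9:00 = 3 hours 15 minutes.

3 hours 15 minutes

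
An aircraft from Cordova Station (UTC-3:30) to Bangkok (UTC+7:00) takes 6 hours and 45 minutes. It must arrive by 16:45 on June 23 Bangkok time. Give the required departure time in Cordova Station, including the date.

23:30 on June 22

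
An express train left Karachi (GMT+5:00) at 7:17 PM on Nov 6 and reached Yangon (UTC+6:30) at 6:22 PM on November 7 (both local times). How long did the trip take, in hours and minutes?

21 hours 35 minutes

Departure in UTC: 7:17 PM − 5:00 = 2:17 PM on Nov 6.
Arrival in UTC: 6:22 PM − 6:30 = 11:52 AM on Nov 7.
Elapsed = 11:52 AM − 2:17 PM (+1 day) = 21 hours 35 minutes.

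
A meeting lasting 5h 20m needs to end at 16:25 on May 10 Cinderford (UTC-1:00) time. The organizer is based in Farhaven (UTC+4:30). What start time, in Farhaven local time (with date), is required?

16:35 on May 10

Target end time in UTC: 16:25 + 1:00 = 17:25 on May 10.
Subtract 5 hours and 20 minutes → start 12:05 UTC on May 10.
Farhaven is UTC+4:30: 12:05 + 4:30 = 16:35 on May 10.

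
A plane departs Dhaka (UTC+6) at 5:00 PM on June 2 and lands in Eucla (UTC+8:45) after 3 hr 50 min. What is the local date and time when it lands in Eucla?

Convert departure to UTC: 5:00 PM − 6:00 = 11:00 AM UTC on Jun 2.
Add 3 hours 50 minutes travel time → 2:50 PM UTC.
Eucla is UTC+8:45, so local arrival = 2:50 PM + 8:45 = 11:35 PM on Jun 2.

11:35 PM on Jun 2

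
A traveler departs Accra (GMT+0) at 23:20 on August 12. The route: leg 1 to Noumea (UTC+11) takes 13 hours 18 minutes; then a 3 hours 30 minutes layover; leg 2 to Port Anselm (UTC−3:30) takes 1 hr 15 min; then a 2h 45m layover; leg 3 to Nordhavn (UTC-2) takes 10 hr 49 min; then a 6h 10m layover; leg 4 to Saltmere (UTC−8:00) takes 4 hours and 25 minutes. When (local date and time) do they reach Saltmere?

09:32 on August 14

Accra is at UTC+0, so departure is already 23:20 UTC on Aug 12.
Add 13 hours 18 minutes leg 1 → 12:38 UTC (Aug 13).
Add 3 hours and 30 minutes layover in Noumea → 16:08 UTC.
Add 1 hour 15 minutes leg 2 → 17:23 UTC.
Add 2 hours 45 minutes layover in Port Anselm → 20:08 UTC.
Add 10 hours 49 minutes leg 3 → 06:57 UTC (Aug 14).
Add 6 hours and 10 minutes layover in Nordhavn → 13:07 UTC.
Add 4 hours 25 minutes leg 4 → 17:32 UTC.
Saltmere is UTC−8:00, so local arrival = 17:32 − 8:00 = 09:32 on Aug 14.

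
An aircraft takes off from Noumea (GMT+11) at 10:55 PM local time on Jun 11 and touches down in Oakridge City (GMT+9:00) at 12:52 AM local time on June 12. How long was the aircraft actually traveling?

3 hours 57 minutes

Departure in UTC: 10:55 PM − 11:00 = 11:55 AM on Jun 11.
Arrival in UTC: 12:52 AM − 9:00 = 3:52 PM on Jun 11.
Elapsed = 3:52 PM − 11:55 AM = 3 hours 57 minutes.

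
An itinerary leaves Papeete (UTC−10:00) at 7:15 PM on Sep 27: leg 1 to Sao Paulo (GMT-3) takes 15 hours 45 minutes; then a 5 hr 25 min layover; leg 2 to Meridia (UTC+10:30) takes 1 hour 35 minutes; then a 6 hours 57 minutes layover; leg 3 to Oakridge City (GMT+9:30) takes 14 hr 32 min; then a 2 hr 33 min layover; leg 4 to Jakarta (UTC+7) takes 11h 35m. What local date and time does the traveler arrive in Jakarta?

Convert departure to UTC: 7:15 PM + 10:00 = 5:15 AM UTC on Sep 28.
Add 15 hours 45 minutes leg 1 → 9:00 PM UTC.
Add 5 hours 25 minutes layover in Sao Paulo → 2:25 AM UTC (Sep 29).
Add 1 hour and 35 minutes leg 2 → 4:00 AM UTC.
Add 6 hours and 57 minutes layover in Meridia → 10:57 AM UTC.
Add 14 hours 32 minutes leg 3 → 1:29 AM UTC (Sep 30).
Add 2 hours and 33 minutes layover in Oakridge City → 4:02 AM UTC.
Add 11 hours and 35 minutes leg 4 → 3:37 PM UTC.
Jakarta is UTC+7:00, so local arrival = 3:37 PM + 7:00 = 10:37 PM on Sep 30.

10:37 PM on September 30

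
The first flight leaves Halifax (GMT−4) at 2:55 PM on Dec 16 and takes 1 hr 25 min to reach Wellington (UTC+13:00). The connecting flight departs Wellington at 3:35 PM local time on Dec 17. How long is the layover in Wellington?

6 hours 15 minutes

Convert departure to UTC: 2:55 PM + 4:00 = 6:55 PM UTC on Dec 16.
Add 1 hour 25 minutes flight time → 8:20 PM UTC.
Wellington is UTC+13:00, so local arrival = 8:20 PM + 13:00 = 9:20 AM on Dec 17.
Layover = 3:35 PM − 9:20 AM = 6 hours 15 minutes.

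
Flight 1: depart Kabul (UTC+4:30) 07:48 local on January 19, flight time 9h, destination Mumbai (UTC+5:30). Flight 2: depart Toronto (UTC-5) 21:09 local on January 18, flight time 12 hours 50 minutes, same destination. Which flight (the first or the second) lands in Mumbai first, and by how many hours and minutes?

the first, by 2 hours 41 minutes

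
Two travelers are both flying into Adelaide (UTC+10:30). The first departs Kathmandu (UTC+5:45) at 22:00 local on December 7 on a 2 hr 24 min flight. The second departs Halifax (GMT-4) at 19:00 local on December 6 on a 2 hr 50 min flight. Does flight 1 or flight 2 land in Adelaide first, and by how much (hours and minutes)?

Flight 1 in UTC: 22:00 − 5:45 = 16:15 on Dec 7.
+2 hours 24 minutes → arrive 18:39 UTC on Dec 7.
Flight 2 in UTC: 19:00 + 4:00 = 23:00 on Dec 6.
+2 hours and 50 minutes → arrive 01:50 UTC on Dec 7.
Flight 2 lands earlier by 16 hours 49 minutes.

the second, by 16 hours 49 minutes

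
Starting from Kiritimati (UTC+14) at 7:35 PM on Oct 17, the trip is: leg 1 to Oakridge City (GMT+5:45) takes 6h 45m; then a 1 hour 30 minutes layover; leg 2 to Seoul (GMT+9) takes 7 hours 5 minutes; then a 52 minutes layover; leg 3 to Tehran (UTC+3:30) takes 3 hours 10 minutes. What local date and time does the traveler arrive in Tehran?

Convert departure to UTC: 7:35 PM − 14:00 = 5:35 AM UTC on Oct 17.
Add 6 hours 45 minutes leg 1 → 12:20 PM UTC.
Add 1 hour 30 minutes layover in Oakridge City → 1:50 PM UTC.
Add 7 hours 5 minutes leg 2 → 8:55 PM UTC.
Add 52 minutes layover in Seoul → 9:47 PM UTC.
Add 3 hours and 10 minutes leg 3 → 12:57 AM UTC (Oct 18).
Tehran is UTC+3:30, so local arrival = 12:57 AM + 3:30 = 4:27 AM on Oct 18.

4:27 AM on October 18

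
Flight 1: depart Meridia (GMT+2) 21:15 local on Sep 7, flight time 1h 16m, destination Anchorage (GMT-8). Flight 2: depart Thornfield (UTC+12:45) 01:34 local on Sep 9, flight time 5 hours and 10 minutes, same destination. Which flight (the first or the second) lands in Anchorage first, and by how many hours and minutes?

Flight 1 in UTC: 21:15 − 2:00 = 19:15 on Sep 7.
+1 hour 16 minutes → arrive 20:31 UTC on Sep 7.
Flight 2 in UTC: 01:34 − 12:45 = 12:49 on Sep 8.
+5 hours 10 minutes → arrive 17:59 UTC on Sep 8.
Flight 1 lands earlier by 21 hours 28 minutes.

the first, by 21 hours 28 minutes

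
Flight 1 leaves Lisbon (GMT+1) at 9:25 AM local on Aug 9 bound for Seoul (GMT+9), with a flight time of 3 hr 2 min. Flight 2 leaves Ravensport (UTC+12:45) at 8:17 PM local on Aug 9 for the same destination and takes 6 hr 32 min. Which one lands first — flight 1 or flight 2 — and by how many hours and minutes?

Flight 1 in UTC: 9:25 AM − 1:00 = 8:25 AM on Aug 9.
+3 hours 2 minutes → arrive 11:27 AM UTC on Aug 9.
Flight 2 in UTC: 8:17 PM − 12:45 = 7:32 AM on Aug 9.
+6 hours 32 minutes → arrive 2:04 PM UTC on Aug 9.
Flight 1 lands earlier by 2 hours 37 minutes.

the first, by 2 hours 37 minutes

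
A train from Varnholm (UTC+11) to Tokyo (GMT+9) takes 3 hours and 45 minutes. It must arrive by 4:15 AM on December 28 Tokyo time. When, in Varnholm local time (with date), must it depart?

2:30 AM on Dec 28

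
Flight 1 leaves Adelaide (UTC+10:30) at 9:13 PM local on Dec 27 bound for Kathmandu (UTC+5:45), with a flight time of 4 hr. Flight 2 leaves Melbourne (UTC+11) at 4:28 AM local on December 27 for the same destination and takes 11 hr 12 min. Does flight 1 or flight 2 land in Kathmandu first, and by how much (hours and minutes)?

Flight 1 in UTC: 9:13 PM − 10:30 = 10:43 AM on Dec 27.
+4 hours → arrive 2:43 PM UTC on Dec 27.
Flight 2 in UTC: 4:28 AM − 11:00 = 5:28 PM on Dec 26.
+11 hours 12 minutes → arrive 4:40 AM UTC on Dec 27.
Flight 2 lands earlier by 10 hours 3 minutes.

the second, by 10 hours 3 minutes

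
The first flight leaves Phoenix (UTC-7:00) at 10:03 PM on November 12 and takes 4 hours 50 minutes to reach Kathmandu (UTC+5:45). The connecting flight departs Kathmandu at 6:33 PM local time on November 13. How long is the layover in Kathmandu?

Convert departure to UTC: 10:03 PM + 7:00 = 5:03 AM UTC on Nov 13.
Add 4 hours 50 minutes flight time → 9:53 AM UTC.
Kathmandu is UTC+5:45, so local arrival = 9:53 AM + 5:45 = 3:38 PM on Nov 13.
Layover = 6:33 PM − 3:38 PM = 2 hours 55 minutes.

2 hours 55 minutes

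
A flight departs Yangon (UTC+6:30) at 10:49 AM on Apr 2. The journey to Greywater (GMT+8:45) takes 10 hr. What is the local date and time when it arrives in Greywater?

Convert departure to UTC: 10:49 AM − 6:30 = 4:19 AM UTC on Apr 2.
Add 10 hours travel time → 2:19 PM UTC.
Greywater is UTC+8:45, so local arrival = 2:19 PM + 8:45 = 11:04 PM on Apr 2.

11:04 PM on April 2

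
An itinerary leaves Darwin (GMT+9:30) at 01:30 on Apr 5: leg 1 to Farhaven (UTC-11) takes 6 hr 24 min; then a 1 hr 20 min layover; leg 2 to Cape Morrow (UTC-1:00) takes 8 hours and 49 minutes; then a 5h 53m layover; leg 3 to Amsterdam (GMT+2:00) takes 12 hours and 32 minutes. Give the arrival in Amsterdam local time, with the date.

Convert departure to UTC: 01:30 − 9:30 = 16:00 UTC on Apr 4.
Add 6 hours and 24 minutes leg 1 → 22:24 UTC.
Add 1 hour and 20 minutes layover in Farhaven → 23:44 UTC.
Add 8 hours and 49 minutes leg 2 → 08:33 UTC (Apr 5).
Add 5 hours 53 minutes layover in Cape Morrow → 14:26 UTC.
Add 12 hours 32 minutes leg 3 → 02:58 UTC (Apr 6).
Amsterdam is UTC+2:00, so local arrival = 02:58 + 2:00 = 04:58 on Apr 6.

04:58 on April 6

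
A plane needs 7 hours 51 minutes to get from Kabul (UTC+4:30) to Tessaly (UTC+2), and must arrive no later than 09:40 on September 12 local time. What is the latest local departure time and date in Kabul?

04:19 on September 12

Target arrival in UTC: 09:40 − 2:00 = 07:40 on Sep 12.
Subtract 7 hours 51 minutes → departure 23:49 UTC on Sep 11.
Kabul is UTC+4:30: 23:49 + 4:30 = 04:19 on Sep 12.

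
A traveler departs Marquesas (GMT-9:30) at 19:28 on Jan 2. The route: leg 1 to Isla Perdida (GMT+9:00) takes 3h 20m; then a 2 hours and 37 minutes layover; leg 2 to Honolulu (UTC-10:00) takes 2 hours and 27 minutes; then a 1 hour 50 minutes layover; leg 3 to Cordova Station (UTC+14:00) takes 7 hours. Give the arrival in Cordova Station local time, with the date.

Convert departure to UTC: 19:28 + 9:30 = 04:58 UTC on Jan 3.
Add 3 hours and 20 minutes leg 1 → 08:18 UTC.
Add 2 hours and 37 minutes layover in Isla Perdida → 10:55 UTC.
Add 2 hours and 27 minutes leg 2 → 13:22 UTC.
Add 1 hour 50 minutes layover in Honolulu → 15:12 UTC.
Add 7 hours leg 3 → 22:12 UTC.
Cordova Station is UTC+14:00, so local arrival = 22:12 + 14:00 = 12:12 on Jan 4.

12:12 on Jan 4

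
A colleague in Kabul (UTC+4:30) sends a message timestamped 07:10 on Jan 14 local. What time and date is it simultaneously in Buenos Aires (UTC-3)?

Buenos Aires is 7:30 behind Kabul.
Shift by the zone difference: 07:10 − 7:30 = 23:40 on Jan 13 in Buenos Aires.

23:40 on January 13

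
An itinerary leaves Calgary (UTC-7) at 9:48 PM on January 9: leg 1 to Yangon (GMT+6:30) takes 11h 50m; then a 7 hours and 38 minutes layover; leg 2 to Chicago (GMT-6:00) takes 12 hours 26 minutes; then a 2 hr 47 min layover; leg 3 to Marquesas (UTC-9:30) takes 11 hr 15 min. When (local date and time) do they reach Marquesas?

5:14 PM on January 11

Convert departure to UTC: 9:48 PM + 7:00 = 4:48 AM UTC on Jan 10.
Add 11 hours and 50 minutes leg 1 → 4:38 PM UTC.
Add 7 hours 38 minutes layover in Yangon → 12:16 AM UTC (Jan 11).
Add 12 hours 26 minutes leg 2 → 12:42 PM UTC.
Add 2 hours 47 minutes layover in Chicago → 3:29 PM UTC.
Add 11 hours 15 minutes leg 3 → 2:44 AM UTC (Jan 12).
Marquesas is UTC−9:30, so local arrival = 2:44 AM − 9:30 = 5:14 PM on Jan 11.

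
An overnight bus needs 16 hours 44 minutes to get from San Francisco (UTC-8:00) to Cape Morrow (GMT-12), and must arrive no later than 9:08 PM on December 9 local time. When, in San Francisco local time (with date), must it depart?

Target arrival in UTC: 9:08 PM + 12:00 = 9:08 AM on Dec 10.
Subtract 16 hours and 44 minutes → departure 4:24 PM UTC on Dec 9.
San Francisco is UTC−8:00: 4:24 PM − 8:00 = 8:24 AM on Dec 9.

8:24 AM on Dec 9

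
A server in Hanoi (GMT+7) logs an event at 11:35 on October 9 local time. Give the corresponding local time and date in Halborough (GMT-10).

18:35 on Oct 8

Halborough is 17:00 behind Hanoi.
Shift by the zone difference: 11:35 − 17:00 = 18:35 on Oct 8 in Halborough.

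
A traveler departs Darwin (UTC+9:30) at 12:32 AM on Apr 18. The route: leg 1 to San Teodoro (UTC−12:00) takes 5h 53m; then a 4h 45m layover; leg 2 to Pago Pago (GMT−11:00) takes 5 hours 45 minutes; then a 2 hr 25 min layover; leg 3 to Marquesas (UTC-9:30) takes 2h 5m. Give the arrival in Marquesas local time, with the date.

2:25 AM on Apr 18

Convert departure to UTC: 12:32 AM − 9:30 = 3:02 PM UTC on Apr 17.
Add 5 hours 53 minutes leg 1 → 8:55 PM UTC.
Add 4 hours 45 minutes layover in San Teodoro → 1:40 AM UTC (Apr 18).
Add 5 hours and 45 minutes leg 2 → 7:25 AM UTC.
Add 2 hours 25 minutes layover in Pago Pago → 9:50 AM UTC.
Add 2 hours and 5 minutes leg 3 → 11:55 AM UTC.
Marquesas is UTC−9:30, so local arrival = 11:55 AM − 9:30 = 2:25 AM on Apr 18.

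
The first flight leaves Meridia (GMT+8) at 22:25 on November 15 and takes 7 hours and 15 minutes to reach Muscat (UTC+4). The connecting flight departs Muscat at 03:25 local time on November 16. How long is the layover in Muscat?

1 hour 45 minutes

Convert departure to UTC: 22:25 − 8:00 = 14:25 UTC on Nov 15.
Add 7 hours and 15 minutes flight time → 21:40 UTC.
Muscat is UTC+4:00, so local arrival = 21:40 + 4:00 = 01:40 on Nov 16.
Layover = 03:25 − 01:40 = 1 hour 45 minutes.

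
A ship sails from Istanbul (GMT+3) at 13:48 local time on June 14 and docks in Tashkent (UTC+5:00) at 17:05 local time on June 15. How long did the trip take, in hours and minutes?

25 hours 17 minutes

Tashkent is 2:00 ahead of Istanbul.
Clock-face elapsed time (ignoring zones) is 27 hours 17 minutes.
Actual elapsed = 27 hours 17 minutes − 2:00 = 25 hours 17 minutes.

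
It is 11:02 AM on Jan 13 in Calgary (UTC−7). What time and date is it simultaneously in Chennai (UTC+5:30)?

Chennai is 12:30 ahead of Calgary.
Shift by the zone difference: 11:02 AM + 12:30 = 11:32 PM on Jan 13 in Chennai.

11:32 PM on Jan 13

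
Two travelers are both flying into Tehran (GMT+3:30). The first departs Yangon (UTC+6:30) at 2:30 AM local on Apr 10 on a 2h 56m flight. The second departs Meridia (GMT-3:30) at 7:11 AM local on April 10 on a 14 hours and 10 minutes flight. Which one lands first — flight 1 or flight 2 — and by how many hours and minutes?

the first, by 25 hours 55 minutes

Flight 1 in UTC: 2:30 AM − 6:30 = 8:00 PM on Apr 9.
+2 hours and 56 minutes → arrive 10:56 PM UTC on Apr 9.
Flight 2 in UTC: 7:11 AM + 3:30 = 10:41 AM on Apr 10.
+14 hours and 10 minutes → arrive 12:51 AM UTC on Apr 11.
Flight 1 lands earlier by 25 hours 55 minutes.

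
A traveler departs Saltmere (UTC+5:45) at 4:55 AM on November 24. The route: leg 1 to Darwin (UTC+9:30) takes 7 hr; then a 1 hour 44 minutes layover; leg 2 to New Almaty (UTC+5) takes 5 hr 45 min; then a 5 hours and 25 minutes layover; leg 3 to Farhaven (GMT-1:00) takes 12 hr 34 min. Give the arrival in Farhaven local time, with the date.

Convert departure to UTC: 4:55 AM − 5:45 = 11:10 PM UTC on Nov 23.
Add 7 hours leg 1 → 6:10 AM UTC (Nov 24).
Add 1 hour 44 minutes layover in Darwin → 7:54 AM UTC.
Add 5 hours and 45 minutes leg 2 → 1:39 PM UTC.
Add 5 hours 25 minutes layover in New Almaty → 7:04 PM UTC.
Add 12 hours 34 minutes leg 3 → 7:38 AM UTC (Nov 25).
Farhaven is UTC−1:00, so local arrival = 7:38 AM − 1:00 = 6:38 AM on Nov 25.

6:38 AM on Nov 25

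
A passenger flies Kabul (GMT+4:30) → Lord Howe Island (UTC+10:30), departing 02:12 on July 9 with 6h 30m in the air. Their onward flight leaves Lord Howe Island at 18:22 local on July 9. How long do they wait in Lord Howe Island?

Convert departure to UTC: 02:12 − 4:30 = 21:42 UTC on Jul 8.
Add 6 hours and 30 minutes flight time → 04:12 UTC (Jul 9).
Lord Howe Island is UTC+10:30, so local arrival = 04:12 + 10:30 = 14:42 on Jul 9.
Layover = 18:22 − 14:42 = 3 hours 40 minutes.

3 hours 40 minutes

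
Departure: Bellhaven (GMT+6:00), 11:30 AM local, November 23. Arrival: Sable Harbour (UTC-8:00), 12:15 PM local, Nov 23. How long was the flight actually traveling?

Departure in UTC: 11:30 AM − 6:00 = 5:30 AM on Nov 23.
Arrival in UTC: 12:15 PM + 8:00 = 8:15 PM on Nov 23.
Elapsed = 8:15 PM − 5:30 AM = 14 hours 45 minutes.

14 hours 45 minutes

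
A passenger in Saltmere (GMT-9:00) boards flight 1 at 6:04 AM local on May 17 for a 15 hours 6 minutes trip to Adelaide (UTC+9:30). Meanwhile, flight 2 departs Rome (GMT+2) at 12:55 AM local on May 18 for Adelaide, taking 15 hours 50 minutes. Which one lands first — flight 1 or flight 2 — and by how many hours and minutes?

Flight 1 in UTC: 6:04 AM + 9:00 = 3:04 PM on May 17.
+15 hours 6 minutes → arrive 6:10 AM UTC on May 18.
Flight 2 in UTC: 12:55 AM − 2:00 = 10:55 PM on May 17.
+15 hours 50 minutes → arrive 2:45 PM UTC on May 18.
Flight 1 lands earlier by 8 hours 35 minutes.

the first, by 8 hours 35 minutes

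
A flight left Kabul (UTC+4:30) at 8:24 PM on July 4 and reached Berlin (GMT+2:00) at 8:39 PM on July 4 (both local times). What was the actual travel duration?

2 hours 45 minutes

Departure in UTC: 8:24 PM − 4:30 = 3:54 PM on Jul 4.
Arrival in UTC: 8:39 PM − 2:00 = 6:39 PM on Jul 4.
Elapsed = 6:39 PM − 3:54 PM = 2 hours 45 minutes.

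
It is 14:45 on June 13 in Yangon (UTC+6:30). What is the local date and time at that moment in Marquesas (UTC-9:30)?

22:45 on June 12

Marquesas is 16:00 behind Yangon.
Shift by the zone difference: 14:45 − 16:00 = 22:45 on Jun 12 in Marquesas.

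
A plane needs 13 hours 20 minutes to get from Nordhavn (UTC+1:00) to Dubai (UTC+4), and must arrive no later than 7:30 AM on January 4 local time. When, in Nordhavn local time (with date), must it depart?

3:10 PM on Jan 3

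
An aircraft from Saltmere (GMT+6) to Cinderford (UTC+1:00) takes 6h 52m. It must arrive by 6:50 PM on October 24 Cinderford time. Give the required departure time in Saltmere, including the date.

4:58 PM on October 24

Target arrival in UTC: 6:50 PM − 1:00 = 5:50 PM on Oct 24.
Subtract 6 hours and 52 minutes → departure 10:58 AM UTC on Oct 24.
Saltmere is UTC+6:00: 10:58 AM + 6:00 = 4:58 PM on Oct 24.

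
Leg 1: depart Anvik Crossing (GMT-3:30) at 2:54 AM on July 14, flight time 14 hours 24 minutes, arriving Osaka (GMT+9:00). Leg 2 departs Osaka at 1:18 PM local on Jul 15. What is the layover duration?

Convert departure to UTC: 2:54 AM + 3:30 = 6:24 AM UTC on Jul 14.
Add 14 hours and 24 minutes flight time → 8:48 PM UTC.
Osaka is UTC+9:00, so local arrival = 8:48 PM + 9:00 = 5:48 AM on Jul 15.
Layover = 1:18 PM − 5:48 AM = 7 hours 30 minutes.

7 hours 30 minutes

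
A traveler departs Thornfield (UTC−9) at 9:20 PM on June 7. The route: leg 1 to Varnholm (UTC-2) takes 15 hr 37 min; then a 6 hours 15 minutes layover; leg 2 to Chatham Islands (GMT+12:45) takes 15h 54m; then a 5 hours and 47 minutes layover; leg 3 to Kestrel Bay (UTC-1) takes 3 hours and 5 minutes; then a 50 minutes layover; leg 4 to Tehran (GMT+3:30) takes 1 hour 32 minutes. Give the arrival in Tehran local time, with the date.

Convert departure to UTC: 9:20 PM + 9:00 = 6:20 AM UTC on Jun 8.
Add 15 hours and 37 minutes leg 1 → 9:57 PM UTC.
Add 6 hours and 15 minutes layover in Varnholm → 4:12 AM UTC (Jun 9).
Add 15 hours 54 minutes leg 2 → 8:06 PM UTC.
Add 5 hours 47 minutes layover in Chatham Islands → 1:53 AM UTC (Jun 10).
Add 3 hours and 5 minutes leg 3 → 4:58 AM UTC.
Add 50 minutes layover in Kestrel Bay → 5:48 AM UTC.
Add 1 hour and 32 minutes leg 4 → 7:20 AM UTC.
Tehran is UTC+3:30, so local arrival = 7:20 AM + 3:30 = 10:50 AM on Jun 10.

10:50 AM on June 10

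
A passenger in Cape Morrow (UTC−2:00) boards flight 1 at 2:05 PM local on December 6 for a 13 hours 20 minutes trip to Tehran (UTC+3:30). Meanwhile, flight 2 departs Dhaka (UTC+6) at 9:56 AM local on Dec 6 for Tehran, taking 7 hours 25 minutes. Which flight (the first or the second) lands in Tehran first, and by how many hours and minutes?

Flight 1 in UTC: 2:05 PM + 2:00 = 4:05 PM on Dec 6.
+13 hours 20 minutes → arrive 5:25 AM UTC on Dec 7.
Flight 2 in UTC: 9:56 AM − 6:00 = 3:56 AM on Dec 6.
+7 hours 25 minutes → arrive 11:21 AM UTC on Dec 6.
Flight 2 lands earlier by 18 hours 4 minutes.

the second, by 18 hours 4 minutes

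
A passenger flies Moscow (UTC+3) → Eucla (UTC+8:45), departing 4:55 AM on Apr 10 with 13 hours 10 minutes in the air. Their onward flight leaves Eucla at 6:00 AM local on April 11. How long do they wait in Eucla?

6 hours 10 minutes

Convert departure to UTC: 4:55 AM − 3:00 = 1:55 AM UTC on Apr 10.
Add 13 hours 10 minutes flight time → 3:05 PM UTC.
Eucla is UTC+8:45, so local arrival = 3:05 PM + 8:45 = 11:50 PM on Apr 10.
Layover = 6:00 AM − 11:50 PM (+1 day) = 6 hours 10 minutes.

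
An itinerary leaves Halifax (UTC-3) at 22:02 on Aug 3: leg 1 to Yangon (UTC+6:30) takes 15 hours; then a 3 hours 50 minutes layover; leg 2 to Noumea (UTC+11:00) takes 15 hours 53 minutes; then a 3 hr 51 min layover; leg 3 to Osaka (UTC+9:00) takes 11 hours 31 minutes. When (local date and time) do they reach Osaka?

12:07 on August 6

Convert departure to UTC: 22:02 + 3:00 = 01:02 UTC on Aug 4.
Add 15 hours leg 1 → 16:02 UTC.
Add 3 hours 50 minutes layover in Yangon → 19:52 UTC.
Add 15 hours 53 minutes leg 2 → 11:45 UTC (Aug 5).
Add 3 hours and 51 minutes layover in Noumea → 15:36 UTC.
Add 11 hours 31 minutes leg 3 → 03:07 UTC (Aug 6).
Osaka is UTC+9:00, so local arrival = 03:07 + 9:00 = 12:07 on Aug 6.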